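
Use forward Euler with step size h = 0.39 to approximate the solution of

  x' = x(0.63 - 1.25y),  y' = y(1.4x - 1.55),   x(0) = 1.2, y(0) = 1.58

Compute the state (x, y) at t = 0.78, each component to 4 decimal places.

Euler on (x,y): x_{n+1} = x_n + h·x', y_{n+1} = y_n + h·y'.
0.000000: (1.200000, 1.580000); f=(-1.614000, 0.205400) → (0.570540, 1.660106)
0.390000: (0.570540, 1.660106); f=(-0.824506, -1.247145) → (0.248983, 1.173720)
(x(0.78), y(0.78)) ≈ (0.2490, 1.1737)

0.2490, 1.1737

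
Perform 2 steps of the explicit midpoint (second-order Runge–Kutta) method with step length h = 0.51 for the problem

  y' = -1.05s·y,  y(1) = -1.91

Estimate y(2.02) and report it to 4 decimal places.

-0.4239

Midpoint: k1 = f(s_n, y_n); k2 = f(s_n + h/2, y_n + (h/2)·k1); y_{n+1} = y_n + h·k2.
s=1.000000, y=-1.910000:
  k1 = f(1.000000, -1.910000) = 2.005500
  k2 = f(1.255000, -1.398597) = 1.843002
  y ← -1.910000 + 0.51·1.843002 = -0.970069
s=1.510000, y=-0.970069:
  k1 = f(1.510000, -0.970069) = 1.538044
  k2 = f(1.765000, -0.577868) = 1.070933
  y ← -0.970069 + 0.51·1.070933 = -0.423893
y(2.02) ≈ -0.4239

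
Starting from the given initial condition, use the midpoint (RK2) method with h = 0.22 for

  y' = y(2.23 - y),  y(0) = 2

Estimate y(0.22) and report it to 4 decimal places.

2.0809

Midpoint: k1 = f(x_n, y_n); k2 = f(x_n + h/2, y_n + (h/2)·k1); y_{n+1} = y_n + h·k2.
x=0.000000, y=2.000000:
  k1 = f(0.000000, 2.000000) = 0.460000
  k2 = f(0.110000, 2.050600) = 0.367878
  y ← 2.000000 + 0.22·0.367878 = 2.080933
y(0.22) ≈ 2.0809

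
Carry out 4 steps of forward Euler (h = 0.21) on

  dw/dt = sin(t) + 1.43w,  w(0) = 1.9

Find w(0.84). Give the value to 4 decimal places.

Euler: w_{n+1} = w_n + h·f(t_n, w_n).
t=0.000000, w=1.900000: f=2.717000 → w ← 1.900000 + 0.21·2.717000 = 2.470570
t=0.210000, w=2.470570: f=3.741375 → w ← 2.470570 + 0.21·3.741375 = 3.256259
t=0.420000, w=3.256259: f=5.064210 → w ← 3.256259 + 0.21·5.064210 = 4.319743
t=0.630000, w=4.319743: f=6.766377 → w ← 4.319743 + 0.21·6.766377 = 5.740682
w(0.84) ≈ 5.7407

5.7407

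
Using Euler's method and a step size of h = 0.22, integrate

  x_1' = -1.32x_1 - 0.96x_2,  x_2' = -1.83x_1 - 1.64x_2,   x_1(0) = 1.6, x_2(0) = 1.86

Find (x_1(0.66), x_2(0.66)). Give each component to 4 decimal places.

0.2818, -0.1343

Euler on (x_1,x_2): x_1_{n+1} = x_1_n + h·x_1', x_2_{n+1} = x_2_n + h·x_2'.
0.000000: (1.600000, 1.860000); f=(-3.897600, -5.978400) → (0.742528, 0.544752)
0.220000: (0.742528, 0.544752); f=(-1.503099, -2.252220) → (0.411846, 0.049264)
0.440000: (0.411846, 0.049264); f=(-0.590930, -0.834471) → (0.281842, -0.134320)
(x_1(0.66), x_2(0.66)) ≈ (0.2818, -0.1343)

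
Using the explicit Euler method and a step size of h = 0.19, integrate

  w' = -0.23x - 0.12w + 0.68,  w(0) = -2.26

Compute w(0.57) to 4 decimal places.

Euler: w_{n+1} = w_n + h·f(x_n, w_n).
x=0.000000, w=-2.260000: f=0.951200 → w ← -2.260000 + 0.19·0.951200 = -2.079272
x=0.190000, w=-2.079272: f=0.885813 → w ← -2.079272 + 0.19·0.885813 = -1.910968
x=0.380000, w=-1.910968: f=0.821916 → w ← -1.910968 + 0.19·0.821916 = -1.754804
w(0.57) ≈ -1.7548

-1.7548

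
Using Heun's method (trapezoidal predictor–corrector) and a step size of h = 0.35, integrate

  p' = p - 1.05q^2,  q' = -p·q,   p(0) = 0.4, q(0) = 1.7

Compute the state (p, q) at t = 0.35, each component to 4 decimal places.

-0.5452, 1.7146

Heun on (p,q): k1 = f(t_n, state_n); k2 = f(t_n + h, state_n + h·k1); state_{n+1} = state_n + (h/2)·(k1 + k2).
0.000000: (0.400000, 1.700000)
  k1 = (-2.634500, -0.680000)
  predictor → (-0.522075, 1.462000)
  k2 = (-2.766391, 0.763274)
  → (-0.545156, 1.714573)
(p(0.35), q(0.35)) ≈ (-0.5452, 1.7146)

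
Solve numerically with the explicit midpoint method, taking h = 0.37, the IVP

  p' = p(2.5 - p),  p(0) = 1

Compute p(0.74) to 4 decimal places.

2.0241

Midpoint: k1 = f(x_n, p_n); k2 = f(x_n + h/2, p_n + (h/2)·k1); p_{n+1} = p_n + h·k2.
x=0.000000, p=1.000000:
  k1 = f(0.000000, 1.000000) = 1.500000
  k2 = f(0.185000, 1.277500) = 1.561744
  p ← 1.000000 + 0.37·1.561744 = 1.577845
x=0.370000, p=1.577845:
  k1 = f(0.370000, 1.577845) = 1.455018
  k2 = f(0.555000, 1.847023) = 1.206063
  p ← 1.577845 + 0.37·1.206063 = 2.024089
p(0.74) ≈ 2.0241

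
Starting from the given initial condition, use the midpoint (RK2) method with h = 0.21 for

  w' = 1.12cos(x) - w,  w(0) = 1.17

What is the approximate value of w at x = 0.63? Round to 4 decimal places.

1.1074

Midpoint: k1 = f(x_n, w_n); k2 = f(x_n + h/2, w_n + (h/2)·k1); w_{n+1} = w_n + h·k2.
x=0.000000, w=1.170000:
  k1 = f(0.000000, 1.170000) = -0.050000
  k2 = f(0.105000, 1.164750) = -0.050918
  w ← 1.170000 + 0.21·(-0.050918) = 1.159307
x=0.210000, w=1.159307:
  k1 = f(0.210000, 1.159307) = -0.063913
  k2 = f(0.315000, 1.152596) = -0.087704
  w ← 1.159307 + 0.21·(-0.087704) = 1.140889
x=0.420000, w=1.140889:
  k1 = f(0.420000, 1.140889) = -0.118230
  k2 = f(0.525000, 1.128475) = -0.159312
  w ← 1.140889 + 0.21·(-0.159312) = 1.107434
w(0.63) ≈ 1.1074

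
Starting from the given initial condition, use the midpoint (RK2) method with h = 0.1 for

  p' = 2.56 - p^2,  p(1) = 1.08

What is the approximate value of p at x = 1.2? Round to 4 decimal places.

Midpoint: k1 = f(x_n, p_n); k2 = f(x_n + h/2, p_n + (h/2)·k1); p_{n+1} = p_n + h·k2.
x=1.000000, p=1.080000:
  k1 = f(1.000000, 1.080000) = 1.393600
  k2 = f(1.050000, 1.149680) = 1.238236
  p ← 1.080000 + 0.1·1.238236 = 1.203824
x=1.100000, p=1.203824:
  k1 = f(1.100000, 1.203824) = 1.110809
  k2 = f(1.150000, 1.259364) = 0.974002
  p ← 1.203824 + 0.1·0.974002 = 1.301224
p(1.2) ≈ 1.3012

1.3012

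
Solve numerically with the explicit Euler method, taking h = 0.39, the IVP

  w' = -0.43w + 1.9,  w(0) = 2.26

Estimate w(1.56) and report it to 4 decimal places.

3.3828

Euler: w_{n+1} = w_n + h·f(s_n, w_n).
s=0.000000, w=2.260000: f=0.928200 → w ← 2.260000 + 0.39·0.928200 = 2.621998
s=0.390000, w=2.621998: f=0.772541 → w ← 2.621998 + 0.39·0.772541 = 2.923289
s=0.780000, w=2.923289: f=0.642986 → w ← 2.923289 + 0.39·0.642986 = 3.174053
s=1.170000, w=3.174053: f=0.535157 → w ← 3.174053 + 0.39·0.535157 = 3.382765
w(1.56) ≈ 3.3828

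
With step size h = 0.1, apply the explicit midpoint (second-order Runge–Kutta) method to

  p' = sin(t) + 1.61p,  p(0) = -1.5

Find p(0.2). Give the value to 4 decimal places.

Midpoint: k1 = f(t_n, p_n); k2 = f(t_n + h/2, p_n + (h/2)·k1); p_{n+1} = p_n + h·k2.
t=0.000000, p=-1.500000:
  k1 = f(0.000000, -1.500000) = -2.415000
  k2 = f(0.050000, -1.620750) = -2.559428
  p ← -1.500000 + 0.1·(-2.559428) = -1.755943
t=0.100000, p=-1.755943:
  k1 = f(0.100000, -1.755943) = -2.727235
  k2 = f(0.150000, -1.892305) = -2.897172
  p ← -1.755943 + 0.1·(-2.897172) = -2.045660
p(0.2) ≈ -2.0457

-2.0457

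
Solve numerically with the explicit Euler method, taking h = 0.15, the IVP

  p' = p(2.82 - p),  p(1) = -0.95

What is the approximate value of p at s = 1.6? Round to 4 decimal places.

Euler: p_{n+1} = p_n + h·f(s_n, p_n).
s=1.000000, p=-0.950000: f=-3.581500 → p ← -0.950000 + 0.15·(-3.581500) = -1.487225
s=1.150000, p=-1.487225: f=-6.405813 → p ← -1.487225 + 0.15·(-6.405813) = -2.448097
s=1.300000, p=-2.448097: f=-12.896812 → p ← -2.448097 + 0.15·(-12.896812) = -4.382619
s=1.450000, p=-4.382619: f=-31.566331 → p ← -4.382619 + 0.15·(-31.566331) = -9.117568
p(1.6) ≈ -9.1176

-9.1176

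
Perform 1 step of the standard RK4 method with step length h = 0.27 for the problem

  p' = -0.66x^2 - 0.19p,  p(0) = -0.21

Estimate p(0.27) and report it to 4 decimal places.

RK4: k1 = f(x_n, p_n); k2 = f(x_n + h/2, p_n + (h/2)·k1); k3 = f(x_n + h/2, p_n + (h/2)·k2); k4 = f(x_n + h, p_n + h·k3); p_{n+1} = p_n + (h/6)·(k1 + 2k2 + 2k3 + k4).
x=0.000000, p=-0.210000:
  k1 = f(0.000000, -0.210000) = 0.039900
  k2 = f(0.135000, -0.204614) = 0.026848
  k3 = f(0.135000, -0.206376) = 0.027183
  k4 = f(0.270000, -0.202661) = -0.009608
  p ← -0.210000 + (0.27/6)·(k1 + 2k2 + 2k3 + k4) = -0.203774
p(0.27) ≈ -0.2038

-0.2038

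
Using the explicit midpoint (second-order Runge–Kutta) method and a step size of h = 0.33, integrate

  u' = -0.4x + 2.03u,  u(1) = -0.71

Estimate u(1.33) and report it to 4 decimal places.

Midpoint: k1 = f(x_n, u_n); k2 = f(x_n + h/2, u_n + (h/2)·k1); u_{n+1} = u_n + h·k2.
x=1.000000, u=-0.710000:
  k1 = f(1.000000, -0.710000) = -1.841300
  k2 = f(1.165000, -1.013815) = -2.524043
  u ← -0.710000 + 0.33·(-2.524043) = -1.542934
u(1.33) ≈ -1.5429

-1.5429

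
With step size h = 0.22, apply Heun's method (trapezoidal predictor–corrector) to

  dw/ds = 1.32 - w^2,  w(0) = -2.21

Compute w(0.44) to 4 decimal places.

Heun: k1 = f(s_n, w_n); k2 = f(s_n + h, w_n + h·k1); w_{n+1} = w_n + (h/2)·(k1 + k2).
s=0.000000, w=-2.210000:
  k1 = f(0.000000, -2.210000) = -3.564100
  k2 = f(0.220000, -2.994102) = -7.644647
  w ← -2.210000 + (0.22/2)·(-3.564100 + (-7.644647)) = -3.442962
s=0.220000, w=-3.442962:
  k1 = f(0.220000, -3.442962) = -10.533988
  k2 = f(0.440000, -5.760440) = -31.862664
  w ← -3.442962 + (0.22/2)·(-10.533988 + (-31.862664)) = -8.106594
w(0.44) ≈ -8.1066

-8.1066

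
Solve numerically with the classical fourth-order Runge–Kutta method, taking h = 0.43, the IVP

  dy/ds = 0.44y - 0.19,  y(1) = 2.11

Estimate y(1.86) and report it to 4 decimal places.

2.8819

RK4: k1 = f(s_n, y_n); k2 = f(s_n + h/2, y_n + (h/2)·k1); k3 = f(s_n + h/2, y_n + (h/2)·k2); k4 = f(s_n + h, y_n + h·k3); y_{n+1} = y_n + (h/6)·(k1 + 2k2 + 2k3 + k4).
s=1.000000, y=2.110000:
  k1 = f(1.000000, 2.110000) = 0.738400
  k2 = f(1.215000, 2.268756) = 0.808253
  k3 = f(1.215000, 2.283774) = 0.814861
  k4 = f(1.430000, 2.460390) = 0.892572
  y ← 2.110000 + (0.43/6)·(k1 + 2k2 + 2k3 + k4) = 2.459533
s=1.430000, y=2.459533:
  k1 = f(1.430000, 2.459533) = 0.892194
  k2 = f(1.645000, 2.651354) = 0.976596
  k3 = f(1.645000, 2.669501) = 0.984580
  k4 = f(1.860000, 2.882902) = 1.078477
  y ← 2.459533 + (0.43/6)·(k1 + 2k2 + 2k3 + k4) = 2.881866
y(1.86) ≈ 2.8819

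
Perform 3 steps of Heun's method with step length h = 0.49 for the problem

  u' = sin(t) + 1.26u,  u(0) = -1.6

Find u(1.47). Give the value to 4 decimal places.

Heun: k1 = f(t_n, u_n); k2 = f(t_n + h, u_n + h·k1); u_{n+1} = u_n + (h/2)·(k1 + k2).
t=0.000000, u=-1.600000:
  k1 = f(0.000000, -1.600000) = -2.016000
  k2 = f(0.490000, -2.587840) = -2.790053
  u ← -1.600000 + (0.49/2)·(-2.016000 + (-2.790053)) = -2.777483
t=0.490000, u=-2.777483:
  k1 = f(0.490000, -2.777483) = -3.029003
  k2 = f(0.980000, -4.261694) = -4.539237
  u ← -2.777483 + (0.49/2)·(-3.029003 + (-4.539237)) = -4.631702
t=0.980000, u=-4.631702:
  k1 = f(0.980000, -4.631702) = -5.005447
  k2 = f(1.470000, -7.084370) = -7.931382
  u ← -4.631702 + (0.49/2)·(-5.005447 + (-7.931382)) = -7.801225
u(1.47) ≈ -7.8012

-7.8012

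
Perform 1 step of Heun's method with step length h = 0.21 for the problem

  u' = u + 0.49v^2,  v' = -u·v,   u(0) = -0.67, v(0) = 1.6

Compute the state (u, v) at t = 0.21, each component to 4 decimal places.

Heun on (u,v): k1 = f(t_n, state_n); k2 = f(t_n + h, state_n + h·k1); state_{n+1} = state_n + (h/2)·(k1 + k2).
0.000000: (-0.670000, 1.600000)
  k1 = (0.584400, 1.072000)
  predictor → (-0.547276, 1.825120)
  k2 = (1.084945, 0.998844)
  → (-0.494719, 1.817439)
(u(0.21), v(0.21)) ≈ (-0.4947, 1.8174)

-0.4947, 1.8174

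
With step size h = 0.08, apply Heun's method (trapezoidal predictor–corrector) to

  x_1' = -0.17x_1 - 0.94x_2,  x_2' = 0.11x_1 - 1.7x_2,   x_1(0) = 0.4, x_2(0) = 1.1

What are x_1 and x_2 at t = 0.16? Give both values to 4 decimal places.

0.2465, 0.8436

Heun on (x_1,x_2): k1 = f(t_n, state_n); k2 = f(t_n + h, state_n + h·k1); state_{n+1} = state_n + (h/2)·(k1 + k2).
0.000000: (0.400000, 1.100000)
  k1 = (-1.102000, -1.826000)
  predictor → (0.311840, 0.953920)
  k2 = (-0.949698, -1.587362)
  → (0.317932, 0.963466)
0.080000: (0.317932, 0.963466)
  k1 = (-0.959706, -1.602919)
  predictor → (0.241156, 0.835232)
  k2 = (-0.826115, -1.393367)
  → (0.246499, 0.843614)
(x_1(0.16), x_2(0.16)) ≈ (0.2465, 0.8436)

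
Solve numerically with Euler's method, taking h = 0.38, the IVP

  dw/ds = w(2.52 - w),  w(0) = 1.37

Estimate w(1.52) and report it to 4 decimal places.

Euler: w_{n+1} = w_n + h·f(s_n, w_n).
s=0.000000, w=1.370000: f=1.575500 → w ← 1.370000 + 0.38·1.575500 = 1.968690
s=0.380000, w=1.968690: f=1.085358 → w ← 1.968690 + 0.38·1.085358 = 2.381126
s=0.760000, w=2.381126: f=0.330676 → w ← 2.381126 + 0.38·0.330676 = 2.506783
s=1.140000, w=2.506783: f=0.033132 → w ← 2.506783 + 0.38·0.033132 = 2.519373
w(1.52) ≈ 2.5194

2.5194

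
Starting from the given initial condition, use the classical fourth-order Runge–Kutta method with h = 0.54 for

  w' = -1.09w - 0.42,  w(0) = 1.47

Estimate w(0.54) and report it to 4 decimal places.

0.6456

RK4: k1 = f(x_n, w_n); k2 = f(x_n + h/2, w_n + (h/2)·k1); k3 = f(x_n + h/2, w_n + (h/2)·k2); k4 = f(x_n + h, w_n + h·k3); w_{n+1} = w_n + (h/6)·(k1 + 2k2 + 2k3 + k4).
x=0.000000, w=1.470000:
  k1 = f(0.000000, 1.470000) = -2.022300
  k2 = f(0.270000, 0.923979) = -1.427137
  k3 = f(0.270000, 1.084673) = -1.602294
  k4 = f(0.540000, 0.604761) = -1.079190
  w ← 1.470000 + (0.54/6)·(k1 + 2k2 + 2k3 + k4) = 0.645568
w(0.54) ≈ 0.6456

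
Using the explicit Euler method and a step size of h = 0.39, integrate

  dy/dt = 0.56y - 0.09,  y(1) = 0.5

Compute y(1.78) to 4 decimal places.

Euler: y_{n+1} = y_n + h·f(t_n, y_n).
t=1.000000, y=0.500000: f=0.190000 → y ← 0.500000 + 0.39·0.190000 = 0.574100
t=1.390000, y=0.574100: f=0.231496 → y ← 0.574100 + 0.39·0.231496 = 0.664383
y(1.78) ≈ 0.6644

0.6644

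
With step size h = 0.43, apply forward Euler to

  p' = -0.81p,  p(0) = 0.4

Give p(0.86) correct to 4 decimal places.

0.1699

Euler: p_{n+1} = p_n + h·f(x_n, p_n).
x=0.000000, p=0.400000: f=-0.324000 → p ← 0.400000 + 0.43·(-0.324000) = 0.260680
x=0.430000, p=0.260680: f=-0.211151 → p ← 0.260680 + 0.43·(-0.211151) = 0.169885
p(0.86) ≈ 0.1699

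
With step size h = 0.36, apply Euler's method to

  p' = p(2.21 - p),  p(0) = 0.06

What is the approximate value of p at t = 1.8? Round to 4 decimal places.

0.8686

Euler: p_{n+1} = p_n + h·f(t_n, p_n).
t=0.000000, p=0.060000: f=0.129000 → p ← 0.060000 + 0.36·0.129000 = 0.106440
t=0.360000, p=0.106440: f=0.223903 → p ← 0.106440 + 0.36·0.223903 = 0.187045
t=0.720000, p=0.187045: f=0.378384 → p ← 0.187045 + 0.36·0.378384 = 0.323263
t=1.080000, p=0.323263: f=0.609913 → p ← 0.323263 + 0.36·0.609913 = 0.542832
t=1.440000, p=0.542832: f=0.904992 → p ← 0.542832 + 0.36·0.904992 = 0.868629
p(1.8) ≈ 0.8686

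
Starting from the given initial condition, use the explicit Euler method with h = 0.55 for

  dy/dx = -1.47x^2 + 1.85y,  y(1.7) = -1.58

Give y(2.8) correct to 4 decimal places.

Euler: y_{n+1} = y_n + h·f(x_n, y_n).
x=1.700000, y=-1.580000: f=-7.171300 → y ← -1.580000 + 0.55·(-7.171300) = -5.524215
x=2.250000, y=-5.524215: f=-17.661673 → y ← -5.524215 + 0.55·(-17.661673) = -15.238135
y(2.8) ≈ -15.2381

-15.2381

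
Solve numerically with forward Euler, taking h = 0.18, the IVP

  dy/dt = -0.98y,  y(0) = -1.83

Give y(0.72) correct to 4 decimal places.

-0.8420

Euler: y_{n+1} = y_n + h·f(t_n, y_n).
t=0.000000, y=-1.830000: f=1.793400 → y ← -1.830000 + 0.18·1.793400 = -1.507188
t=0.180000, y=-1.507188: f=1.477044 → y ← -1.507188 + 0.18·1.477044 = -1.241320
t=0.360000, y=-1.241320: f=1.216494 → y ← -1.241320 + 0.18·1.216494 = -1.022351
t=0.540000, y=-1.022351: f=1.001904 → y ← -1.022351 + 0.18·1.001904 = -0.842008
y(0.72) ≈ -0.8420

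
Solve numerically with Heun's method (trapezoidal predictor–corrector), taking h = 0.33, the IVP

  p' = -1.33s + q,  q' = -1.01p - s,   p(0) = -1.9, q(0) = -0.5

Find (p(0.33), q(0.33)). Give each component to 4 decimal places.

-2.0329, 0.1063

Heun on (p,q): k1 = f(s_n, state_n); k2 = f(s_n + h, state_n + h·k1); state_{n+1} = state_n + (h/2)·(k1 + k2).
0.000000: (-1.900000, -0.500000)
  k1 = (-0.500000, 1.919000)
  predictor → (-2.065000, 0.133270)
  k2 = (-0.305630, 1.755650)
  → (-2.032929, 0.106317)
(p(0.33), q(0.33)) ≈ (-2.0329, 0.1063)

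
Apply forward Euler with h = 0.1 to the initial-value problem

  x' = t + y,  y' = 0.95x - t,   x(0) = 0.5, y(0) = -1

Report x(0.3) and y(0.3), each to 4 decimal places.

0.2423, -0.9146

Euler on (x,y): x_{n+1} = x_n + h·x', y_{n+1} = y_n + h·y'.
0.000000: (0.500000, -1.000000); f=(-1.000000, 0.475000) → (0.400000, -0.952500)
0.100000: (0.400000, -0.952500); f=(-0.852500, 0.280000) → (0.314750, -0.924500)
0.200000: (0.314750, -0.924500); f=(-0.724500, 0.099013) → (0.242300, -0.914599)
(x(0.3), y(0.3)) ≈ (0.2423, -0.9146)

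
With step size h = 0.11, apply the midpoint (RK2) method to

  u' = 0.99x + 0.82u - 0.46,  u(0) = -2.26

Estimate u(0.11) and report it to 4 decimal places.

-2.5199

Midpoint: k1 = f(x_n, u_n); k2 = f(x_n + h/2, u_n + (h/2)·k1); u_{n+1} = u_n + h·k2.
x=0.000000, u=-2.260000:
  k1 = f(0.000000, -2.260000) = -2.313200
  k2 = f(0.055000, -2.387226) = -2.363075
  u ← -2.260000 + 0.11·(-2.363075) = -2.519938
u(0.11) ≈ -2.5199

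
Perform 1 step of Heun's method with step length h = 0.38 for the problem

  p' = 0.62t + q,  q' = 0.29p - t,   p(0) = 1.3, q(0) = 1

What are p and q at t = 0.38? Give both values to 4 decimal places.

1.7520, 1.0920

Heun on (p,q): k1 = f(t_n, state_n); k2 = f(t_n + h, state_n + h·k1); state_{n+1} = state_n + (h/2)·(k1 + k2).
0.000000: (1.300000, 1.000000)
  k1 = (1.000000, 0.377000)
  predictor → (1.680000, 1.143260)
  k2 = (1.378860, 0.107200)
  → (1.751983, 1.091998)
(p(0.38), q(0.38)) ≈ (1.7520, 1.0920)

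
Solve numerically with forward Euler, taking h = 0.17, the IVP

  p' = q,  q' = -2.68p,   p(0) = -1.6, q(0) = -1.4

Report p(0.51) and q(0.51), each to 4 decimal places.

Euler on (p,q): p_{n+1} = p_n + h·p', q_{n+1} = q_n + h·q'.
0.000000: (-1.600000, -1.400000); f=(-1.400000, 4.288000) → (-1.838000, -0.671040)
0.170000: (-1.838000, -0.671040); f=(-0.671040, 4.925840) → (-1.952077, 0.166353)
0.340000: (-1.952077, 0.166353); f=(0.166353, 5.231566) → (-1.923797, 1.055719)
(p(0.51), q(0.51)) ≈ (-1.9238, 1.0557)

-1.9238, 1.0557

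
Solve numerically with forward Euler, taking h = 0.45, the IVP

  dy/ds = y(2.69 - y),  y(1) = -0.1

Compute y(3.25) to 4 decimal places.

-13.5194

Euler: y_{n+1} = y_n + h·f(s_n, y_n).
s=1.000000, y=-0.100000: f=-0.279000 → y ← -0.100000 + 0.45·(-0.279000) = -0.225550
s=1.450000, y=-0.225550: f=-0.657602 → y ← -0.225550 + 0.45·(-0.657602) = -0.521471
s=1.900000, y=-0.521471: f=-1.674689 → y ← -0.521471 + 0.45·(-1.674689) = -1.275081
s=2.350000, y=-1.275081: f=-5.055800 → y ← -1.275081 + 0.45·(-5.055800) = -3.550191
s=2.800000, y=-3.550191: f=-22.153872 → y ← -3.550191 + 0.45·(-22.153872) = -13.519434
y(3.25) ≈ -13.5194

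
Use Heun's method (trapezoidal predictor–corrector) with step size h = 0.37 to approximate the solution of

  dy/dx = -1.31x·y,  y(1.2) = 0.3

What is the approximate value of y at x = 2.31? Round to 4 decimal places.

Heun: k1 = f(x_n, y_n); k2 = f(x_n + h, y_n + h·k1); y_{n+1} = y_n + (h/2)·(k1 + k2).
x=1.200000, y=0.300000:
  k1 = f(1.200000, 0.300000) = -0.471600
  k2 = f(1.570000, 0.125508) = -0.258132
  y ← 0.300000 + (0.37/2)·(-0.471600 + (-0.258132)) = 0.165000
x=1.570000, y=0.165000:
  k1 = f(1.570000, 0.165000) = -0.339355
  k2 = f(1.940000, 0.039438) = -0.100229
  y ← 0.165000 + (0.37/2)·(-0.339355 + (-0.100229)) = 0.083677
x=1.940000, y=0.083677:
  k1 = f(1.940000, 0.083677) = -0.212656
  k2 = f(2.310000, 0.004994) = -0.015112
  y ← 0.083677 + (0.37/2)·(-0.212656 + (-0.015112)) = 0.041540
y(2.31) ≈ 0.0415

0.0415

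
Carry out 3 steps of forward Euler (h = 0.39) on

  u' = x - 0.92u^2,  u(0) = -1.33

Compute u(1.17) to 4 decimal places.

Euler: u_{n+1} = u_n + h·f(x_n, u_n).
x=0.000000, u=-1.330000: f=-1.627388 → u ← -1.330000 + 0.39·(-1.627388) = -1.964681
x=0.390000, u=-1.964681: f=-3.161175 → u ← -1.964681 + 0.39·(-3.161175) = -3.197540
x=0.780000, u=-3.197540: f=-8.626318 → u ← -3.197540 + 0.39·(-8.626318) = -6.561804
u(1.17) ≈ -6.5618

-6.5618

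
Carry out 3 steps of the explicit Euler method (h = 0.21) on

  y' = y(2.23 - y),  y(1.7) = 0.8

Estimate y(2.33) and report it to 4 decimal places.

1.5540

Euler: y_{n+1} = y_n + h·f(t_n, y_n).
t=1.700000, y=0.800000: f=1.144000 → y ← 0.800000 + 0.21·1.144000 = 1.040240
t=1.910000, y=1.040240: f=1.237636 → y ← 1.040240 + 0.21·1.237636 = 1.300144
t=2.120000, y=1.300144: f=1.208947 → y ← 1.300144 + 0.21·1.208947 = 1.554022
y(2.33) ≈ 1.5540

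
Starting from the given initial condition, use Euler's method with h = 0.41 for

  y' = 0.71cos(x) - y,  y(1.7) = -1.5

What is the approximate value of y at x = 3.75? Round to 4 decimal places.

-0.6782

Euler: y_{n+1} = y_n + h·f(x_n, y_n).
x=1.700000, y=-1.500000: f=1.408520 → y ← -1.500000 + 0.41·1.408520 = -0.922507
x=2.110000, y=-0.922507: f=0.557955 → y ← -0.922507 + 0.41·0.557955 = -0.693745
x=2.520000, y=-0.693745: f=0.116549 → y ← -0.693745 + 0.41·0.116549 = -0.645960
x=2.930000, y=-0.645960: f=-0.048205 → y ← -0.645960 + 0.41·(-0.048205) = -0.665724
x=3.340000, y=-0.665724: f=-0.030347 → y ← -0.665724 + 0.41·(-0.030347) = -0.678166
y(3.75) ≈ -0.6782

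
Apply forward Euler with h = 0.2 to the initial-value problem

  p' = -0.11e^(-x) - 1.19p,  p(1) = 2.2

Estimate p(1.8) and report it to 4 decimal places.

0.7257

Euler: p_{n+1} = p_n + h·f(x_n, p_n).
x=1.000000, p=2.200000: f=-2.658467 → p ← 2.200000 + 0.2·(-2.658467) = 1.668307
x=1.200000, p=1.668307: f=-2.018416 → p ← 1.668307 + 0.2·(-2.018416) = 1.264623
x=1.400000, p=1.264623: f=-1.532028 → p ← 1.264623 + 0.2·(-1.532028) = 0.958218
x=1.600000, p=0.958218: f=-1.162488 → p ← 0.958218 + 0.2·(-1.162488) = 0.725720
p(1.8) ≈ 0.7257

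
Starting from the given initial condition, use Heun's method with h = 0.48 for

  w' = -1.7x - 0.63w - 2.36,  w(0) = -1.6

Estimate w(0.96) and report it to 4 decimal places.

Heun: k1 = f(x_n, w_n); k2 = f(x_n + h, w_n + h·k1); w_{n+1} = w_n + (h/2)·(k1 + k2).
x=0.000000, w=-1.600000:
  k1 = f(0.000000, -1.600000) = -1.352000
  k2 = f(0.480000, -2.248960) = -1.759155
  w ← -1.600000 + (0.48/2)·(-1.352000 + (-1.759155)) = -2.346677
x=0.480000, w=-2.346677:
  k1 = f(0.480000, -2.346677) = -1.697593
  k2 = f(0.960000, -3.161522) = -2.000241
  w ← -2.346677 + (0.48/2)·(-1.697593 + (-2.000241)) = -3.234158
w(0.96) ≈ -3.2342

-3.2342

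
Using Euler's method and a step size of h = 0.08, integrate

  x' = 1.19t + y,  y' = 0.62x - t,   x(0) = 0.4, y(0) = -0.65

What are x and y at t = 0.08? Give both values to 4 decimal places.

Euler on (x,y): x_{n+1} = x_n + h·x', y_{n+1} = y_n + h·y'.
0.000000: (0.400000, -0.650000); f=(-0.650000, 0.248000) → (0.348000, -0.630160)
(x(0.08), y(0.08)) ≈ (0.3480, -0.6302)

0.3480, -0.6302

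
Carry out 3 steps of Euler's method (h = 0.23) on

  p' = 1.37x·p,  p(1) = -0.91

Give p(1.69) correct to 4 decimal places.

-2.4245

Euler: p_{n+1} = p_n + h·f(x_n, p_n).
x=1.000000, p=-0.910000: f=-1.246700 → p ← -0.910000 + 0.23·(-1.246700) = -1.196741
x=1.230000, p=-1.196741: f=-2.016628 → p ← -1.196741 + 0.23·(-2.016628) = -1.660565
x=1.460000, p=-1.660565: f=-3.321463 → p ← -1.660565 + 0.23·(-3.321463) = -2.424502
p(1.69) ≈ -2.4245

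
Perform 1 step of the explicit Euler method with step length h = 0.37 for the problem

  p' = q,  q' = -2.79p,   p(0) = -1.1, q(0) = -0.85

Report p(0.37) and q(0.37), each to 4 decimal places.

-1.4145, 0.2855

Euler on (p,q): p_{n+1} = p_n + h·p', q_{n+1} = q_n + h·q'.
0.000000: (-1.100000, -0.850000); f=(-0.850000, 3.069000) → (-1.414500, 0.285530)
(p(0.37), q(0.37)) ≈ (-1.4145, 0.2855)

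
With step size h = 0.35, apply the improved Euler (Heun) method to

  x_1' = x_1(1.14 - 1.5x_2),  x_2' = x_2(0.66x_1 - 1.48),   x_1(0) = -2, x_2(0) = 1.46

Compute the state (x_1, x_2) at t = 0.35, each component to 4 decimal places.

Heun on (x_1,x_2): k1 = f(t_n, state_n); k2 = f(t_n + h, state_n + h·k1); state_{n+1} = state_n + (h/2)·(k1 + k2).
0.000000: (-2.000000, 1.460000)
  k1 = (2.100000, -4.088000)
  predictor → (-1.265000, 0.029200)
  k2 = (-1.386693, -0.067595)
  → (-1.875171, 0.732771)
(x_1(0.35), x_2(0.35)) ≈ (-1.8752, 0.7328)

-1.8752, 0.7328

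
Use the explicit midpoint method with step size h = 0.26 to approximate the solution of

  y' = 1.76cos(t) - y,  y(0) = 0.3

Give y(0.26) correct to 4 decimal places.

Midpoint: k1 = f(t_n, y_n); k2 = f(t_n + h/2, y_n + (h/2)·k1); y_{n+1} = y_n + h·k2.
t=0.000000, y=0.300000:
  k1 = f(0.000000, 0.300000) = 1.460000
  k2 = f(0.130000, 0.489800) = 1.255349
  y ← 0.300000 + 0.26·1.255349 = 0.626391
y(0.26) ≈ 0.6264

0.6264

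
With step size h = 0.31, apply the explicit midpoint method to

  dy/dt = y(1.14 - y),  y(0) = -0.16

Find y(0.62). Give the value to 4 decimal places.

-0.3683

Midpoint: k1 = f(t_n, y_n); k2 = f(t_n + h/2, y_n + (h/2)·k1); y_{n+1} = y_n + h·k2.
t=0.000000, y=-0.160000:
  k1 = f(0.000000, -0.160000) = -0.208000
  k2 = f(0.155000, -0.192240) = -0.256110
  y ← -0.160000 + 0.31·(-0.256110) = -0.239394
t=0.310000, y=-0.239394:
  k1 = f(0.310000, -0.239394) = -0.330219
  k2 = f(0.465000, -0.290578) = -0.415694
  y ← -0.239394 + 0.31·(-0.415694) = -0.368259
y(0.62) ≈ -0.3683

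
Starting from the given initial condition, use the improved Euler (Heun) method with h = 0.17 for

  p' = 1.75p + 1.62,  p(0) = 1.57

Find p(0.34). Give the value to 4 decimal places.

Heun: k1 = f(s_n, p_n); k2 = f(s_n + h, p_n + h·k1); p_{n+1} = p_n + (h/2)·(k1 + k2).
s=0.000000, p=1.570000:
  k1 = f(0.000000, 1.570000) = 4.367500
  k2 = f(0.170000, 2.312475) = 5.666831
  p ← 1.570000 + (0.17/2)·(4.367500 + 5.666831) = 2.422918
s=0.170000, p=2.422918:
  k1 = f(0.170000, 2.422918) = 5.860107
  k2 = f(0.340000, 3.419136) = 7.603489
  p ← 2.422918 + (0.17/2)·(5.860107 + 7.603489) = 3.567324
p(0.34) ≈ 3.5673

3.5673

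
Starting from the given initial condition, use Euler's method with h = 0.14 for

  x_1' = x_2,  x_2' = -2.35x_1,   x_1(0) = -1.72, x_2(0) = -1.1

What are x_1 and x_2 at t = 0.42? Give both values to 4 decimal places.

-1.9372, 0.7236

Euler on (x_1,x_2): x_1_{n+1} = x_1_n + h·x_1', x_2_{n+1} = x_2_n + h·x_2'.
0.000000: (-1.720000, -1.100000); f=(-1.100000, 4.042000) → (-1.874000, -0.534120)
0.140000: (-1.874000, -0.534120); f=(-0.534120, 4.403900) → (-1.948777, 0.082426)
0.280000: (-1.948777, 0.082426); f=(0.082426, 4.579625) → (-1.937237, 0.723574)
(x_1(0.42), x_2(0.42)) ≈ (-1.9372, 0.7236)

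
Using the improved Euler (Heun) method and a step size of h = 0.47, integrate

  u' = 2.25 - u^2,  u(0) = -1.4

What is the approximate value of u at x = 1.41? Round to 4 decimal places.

0.3663

Heun: k1 = f(x_n, u_n); k2 = f(x_n + h, u_n + h·k1); u_{n+1} = u_n + (h/2)·(k1 + k2).
x=0.000000, u=-1.400000:
  k1 = f(0.000000, -1.400000) = 0.290000
  k2 = f(0.470000, -1.263700) = 0.653062
  u ← -1.400000 + (0.47/2)·(0.290000 + 0.653062) = -1.178380
x=0.470000, u=-1.178380:
  k1 = f(0.470000, -1.178380) = 0.861420
  k2 = f(0.940000, -0.773513) = 1.651678
  u ← -1.178380 + (0.47/2)·(0.861420 + 1.651678) = -0.587803
x=0.940000, u=-0.587803:
  k1 = f(0.940000, -0.587803) = 1.904488
  k2 = f(1.410000, 0.307307) = 2.155562
  u ← -0.587803 + (0.47/2)·(1.904488 + 2.155562) = 0.366309
u(1.41) ≈ 0.3663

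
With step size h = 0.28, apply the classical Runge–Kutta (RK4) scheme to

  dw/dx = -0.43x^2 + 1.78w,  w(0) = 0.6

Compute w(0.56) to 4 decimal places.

1.5923

RK4: k1 = f(x_n, w_n); k2 = f(x_n + h/2, w_n + (h/2)·k1); k3 = f(x_n + h/2, w_n + (h/2)·k2); k4 = f(x_n + h, w_n + h·k3); w_{n+1} = w_n + (h/6)·(k1 + 2k2 + 2k3 + k4).
x=0.000000, w=0.600000:
  k1 = f(0.000000, 0.600000) = 1.068000
  k2 = f(0.140000, 0.749520) = 1.325718
  k3 = f(0.140000, 0.785600) = 1.389941
  k4 = f(0.280000, 0.989183) = 1.727035
  w ← 0.600000 + (0.28/6)·(k1 + 2k2 + 2k3 + k4) = 0.983896
x=0.280000, w=0.983896:
  k1 = f(0.280000, 0.983896) = 1.717624
  k2 = f(0.420000, 1.224364) = 2.103515
  k3 = f(0.420000, 1.278389) = 2.199680
  k4 = f(0.560000, 1.599807) = 2.712808
  w ← 0.983896 + (0.28/6)·(k1 + 2k2 + 2k3 + k4) = 1.592281
w(0.56) ≈ 1.5923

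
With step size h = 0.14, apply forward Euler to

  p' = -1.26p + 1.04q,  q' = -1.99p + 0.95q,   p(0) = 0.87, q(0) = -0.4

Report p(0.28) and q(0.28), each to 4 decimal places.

0.4409, -0.9715

Euler on (p,q): p_{n+1} = p_n + h·p', q_{n+1} = q_n + h·q'.
0.000000: (0.870000, -0.400000); f=(-1.512200, -2.111300) → (0.658292, -0.695582)
0.140000: (0.658292, -0.695582); f=(-1.552853, -1.970804) → (0.440893, -0.971495)
(p(0.28), q(0.28)) ≈ (0.4409, -0.9715)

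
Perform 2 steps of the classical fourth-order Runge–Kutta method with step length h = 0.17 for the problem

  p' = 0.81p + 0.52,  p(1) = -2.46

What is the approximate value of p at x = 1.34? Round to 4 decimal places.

RK4: k1 = f(x_n, p_n); k2 = f(x_n + h/2, p_n + (h/2)·k1); k3 = f(x_n + h/2, p_n + (h/2)·k2); k4 = f(x_n + h, p_n + h·k3); p_{n+1} = p_n + (h/6)·(k1 + 2k2 + 2k3 + k4).
x=1.000000, p=-2.460000:
  k1 = f(1.000000, -2.460000) = -1.472600
  k2 = f(1.085000, -2.585171) = -1.573989
  k3 = f(1.085000, -2.593789) = -1.580969
  k4 = f(1.170000, -2.728765) = -1.690299
  p ← -2.460000 + (0.17/6)·(k1 + 2k2 + 2k3 + k4) = -2.728396
x=1.170000, p=-2.728396:
  k1 = f(1.170000, -2.728396) = -1.690001
  k2 = f(1.255000, -2.872047) = -1.806358
  k3 = f(1.255000, -2.881937) = -1.814369
  k4 = f(1.340000, -3.036839) = -1.939840
  p ← -2.728396 + (0.17/6)·(k1 + 2k2 + 2k3 + k4) = -3.036416
p(1.34) ≈ -3.0364

-3.0364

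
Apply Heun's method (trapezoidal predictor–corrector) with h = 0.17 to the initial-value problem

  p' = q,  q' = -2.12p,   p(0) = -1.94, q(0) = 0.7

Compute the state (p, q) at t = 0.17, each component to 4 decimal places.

Heun on (p,q): k1 = f(t_n, state_n); k2 = f(t_n + h, state_n + h·k1); state_{n+1} = state_n + (h/2)·(k1 + k2).
0.000000: (-1.940000, 0.700000)
  k1 = (0.700000, 4.112800)
  predictor → (-1.821000, 1.399176)
  k2 = (1.399176, 3.860520)
  → (-1.761570, 1.377732)
(p(0.17), q(0.17)) ≈ (-1.7616, 1.3777)

-1.7616, 1.3777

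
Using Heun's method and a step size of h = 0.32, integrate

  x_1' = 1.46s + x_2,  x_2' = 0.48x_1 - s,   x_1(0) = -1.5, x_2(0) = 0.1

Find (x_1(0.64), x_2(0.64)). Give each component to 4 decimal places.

Heun on (x_1,x_2): k1 = f(s_n, state_n); k2 = f(s_n + h, state_n + h·k1); state_{n+1} = state_n + (h/2)·(k1 + k2).
0.000000: (-1.500000, 0.100000)
  k1 = (0.100000, -0.720000)
  predictor → (-1.468000, -0.130400)
  k2 = (0.336800, -1.024640)
  → (-1.430112, -0.179142)
0.320000: (-1.430112, -0.179142)
  k1 = (0.288058, -1.006454)
  predictor → (-1.337934, -0.501208)
  k2 = (0.433192, -1.282208)
  → (-1.314712, -0.545328)
(x_1(0.64), x_2(0.64)) ≈ (-1.3147, -0.5453)

-1.3147, -0.5453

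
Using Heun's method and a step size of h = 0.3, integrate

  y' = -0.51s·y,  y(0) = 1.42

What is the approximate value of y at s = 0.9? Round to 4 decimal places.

Heun: k1 = f(s_n, y_n); k2 = f(s_n + h, y_n + h·k1); y_{n+1} = y_n + (h/2)·(k1 + k2).
s=0.000000, y=1.420000:
  k1 = f(0.000000, 1.420000) = 0.000000
  k2 = f(0.300000, 1.420000) = -0.217260
  y ← 1.420000 + (0.3/2)·(0.000000 + (-0.217260)) = 1.387411
s=0.300000, y=1.387411:
  k1 = f(0.300000, 1.387411) = -0.212274
  k2 = f(0.600000, 1.323729) = -0.405061
  y ← 1.387411 + (0.3/2)·(-0.212274 + (-0.405061)) = 1.294811
s=0.600000, y=1.294811:
  k1 = f(0.600000, 1.294811) = -0.396212
  k2 = f(0.900000, 1.175947) = -0.539760
  y ← 1.294811 + (0.3/2)·(-0.396212 + (-0.539760)) = 1.154415
y(0.9) ≈ 1.1544

1.1544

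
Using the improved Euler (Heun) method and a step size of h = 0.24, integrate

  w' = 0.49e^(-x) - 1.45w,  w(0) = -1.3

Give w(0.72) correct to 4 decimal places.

Heun: k1 = f(x_n, w_n); k2 = f(x_n + h, w_n + h·k1); w_{n+1} = w_n + (h/2)·(k1 + k2).
x=0.000000, w=-1.300000:
  k1 = f(0.000000, -1.300000) = 2.375000
  k2 = f(0.240000, -0.730000) = 1.443948
  w ← -1.300000 + (0.24/2)·(2.375000 + 1.443948) = -0.841726
x=0.240000, w=-0.841726:
  k1 = f(0.240000, -0.841726) = 1.605951
  k2 = f(0.480000, -0.456298) = 0.964836
  w ← -0.841726 + (0.24/2)·(1.605951 + 0.964836) = -0.533232
x=0.480000, w=-0.533232:
  k1 = f(0.480000, -0.533232) = 1.076390
  k2 = f(0.720000, -0.274898) = 0.637111
  w ← -0.533232 + (0.24/2)·(1.076390 + 0.637111) = -0.327612
w(0.72) ≈ -0.3276

-0.3276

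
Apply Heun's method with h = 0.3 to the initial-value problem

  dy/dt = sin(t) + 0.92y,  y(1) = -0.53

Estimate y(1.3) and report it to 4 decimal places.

Heun: k1 = f(t_n, y_n); k2 = f(t_n + h, y_n + h·k1); y_{n+1} = y_n + (h/2)·(k1 + k2).
t=1.000000, y=-0.530000:
  k1 = f(1.000000, -0.530000) = 0.353871
  k2 = f(1.300000, -0.423839) = 0.573627
  y ← -0.530000 + (0.3/2)·(0.353871 + 0.573627) = -0.390875
y(1.3) ≈ -0.3909

-0.3909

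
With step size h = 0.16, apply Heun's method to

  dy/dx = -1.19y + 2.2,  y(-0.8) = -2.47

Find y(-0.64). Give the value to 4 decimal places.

-1.7260

Heun: k1 = f(x_n, y_n); k2 = f(x_n + h, y_n + h·k1); y_{n+1} = y_n + (h/2)·(k1 + k2).
x=-0.800000, y=-2.470000:
  k1 = f(-0.800000, -2.470000) = 5.139300
  k2 = f(-0.640000, -1.647712) = 4.160777
  y ← -2.470000 + (0.16/2)·(5.139300 + 4.160777) = -1.725994
y(-0.64) ≈ -1.7260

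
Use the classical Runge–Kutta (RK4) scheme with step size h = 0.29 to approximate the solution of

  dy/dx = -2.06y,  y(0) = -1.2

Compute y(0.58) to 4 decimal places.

-0.3641

RK4: k1 = f(x_n, y_n); k2 = f(x_n + h/2, y_n + (h/2)·k1); k3 = f(x_n + h/2, y_n + (h/2)·k2); k4 = f(x_n + h, y_n + h·k3); y_{n+1} = y_n + (h/6)·(k1 + 2k2 + 2k3 + k4).
x=0.000000, y=-1.200000:
  k1 = f(0.000000, -1.200000) = 2.472000
  k2 = f(0.145000, -0.841560) = 1.733614
  k3 = f(0.145000, -0.948626) = 1.954170
  k4 = f(0.290000, -0.633291) = 1.304579
  y ← -1.200000 + (0.29/6)·(k1 + 2k2 + 2k3 + k4) = -0.660980
x=0.290000, y=-0.660980:
  k1 = f(0.290000, -0.660980) = 1.361618
  k2 = f(0.435000, -0.463545) = 0.954903
  k3 = f(0.435000, -0.522519) = 1.076389
  k4 = f(0.580000, -0.348827) = 0.718583
  y ← -0.660980 + (0.29/6)·(k1 + 2k2 + 2k3 + k4) = -0.364078
y(0.58) ≈ -0.3641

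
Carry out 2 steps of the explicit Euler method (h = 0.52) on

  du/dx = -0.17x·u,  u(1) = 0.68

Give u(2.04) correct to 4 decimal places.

Euler: u_{n+1} = u_n + h·f(x_n, u_n).
x=1.000000, u=0.680000: f=-0.115600 → u ← 0.680000 + 0.52·(-0.115600) = 0.619888
x=1.520000, u=0.619888: f=-0.160179 → u ← 0.619888 + 0.52·(-0.160179) = 0.536595
u(2.04) ≈ 0.5366

0.5366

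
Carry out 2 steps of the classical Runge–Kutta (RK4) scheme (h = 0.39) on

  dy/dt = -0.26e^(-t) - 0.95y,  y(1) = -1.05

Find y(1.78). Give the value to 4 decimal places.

RK4: k1 = f(t_n, y_n); k2 = f(t_n + h/2, y_n + (h/2)·k1); k3 = f(t_n + h/2, y_n + (h/2)·k2); k4 = f(t_n + h, y_n + h·k3); y_{n+1} = y_n + (h/6)·(k1 + 2k2 + 2k3 + k4).
t=1.000000, y=-1.050000:
  k1 = f(1.000000, -1.050000) = 0.901851
  k2 = f(1.195000, -0.874139) = 0.751729
  k3 = f(1.195000, -0.903413) = 0.779539
  k4 = f(1.390000, -0.745980) = 0.643921
  y ← -1.050000 + (0.39/6)·(k1 + 2k2 + 2k3 + k4) = -0.750460
t=1.390000, y=-0.750460:
  k1 = f(1.390000, -0.750460) = 0.648177
  k2 = f(1.585000, -0.624065) = 0.539576
  k3 = f(1.585000, -0.645243) = 0.559694
  k4 = f(1.780000, -0.532179) = 0.461724
  y ← -0.750460 + (0.39/6)·(k1 + 2k2 + 2k3 + k4) = -0.535411
y(1.78) ≈ -0.5354

-0.5354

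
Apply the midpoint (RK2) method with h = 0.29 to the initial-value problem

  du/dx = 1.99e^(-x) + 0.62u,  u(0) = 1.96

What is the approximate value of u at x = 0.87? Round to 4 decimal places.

4.9428

Midpoint: k1 = f(x_n, u_n); k2 = f(x_n + h/2, u_n + (h/2)·k1); u_{n+1} = u_n + h·k2.
x=0.000000, u=1.960000:
  k1 = f(0.000000, 1.960000) = 3.205200
  k2 = f(0.145000, 2.424754) = 3.224742
  u ← 1.960000 + 0.29·3.224742 = 2.895175
x=0.290000, u=2.895175:
  k1 = f(0.290000, 2.895175) = 3.284053
  k2 = f(0.435000, 3.371363) = 3.378302
  u ← 2.895175 + 0.29·3.378302 = 3.874883
x=0.580000, u=3.874883:
  k1 = f(0.580000, 3.874883) = 3.516625
  k2 = f(0.725000, 4.384793) = 3.682378
  u ← 3.874883 + 0.29·3.682378 = 4.942772
u(0.87) ≈ 4.9428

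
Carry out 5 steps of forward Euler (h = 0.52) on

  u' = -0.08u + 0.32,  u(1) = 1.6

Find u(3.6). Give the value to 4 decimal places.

Euler: u_{n+1} = u_n + h·f(x_n, u_n).
x=1.000000, u=1.600000: f=0.192000 → u ← 1.600000 + 0.52·0.192000 = 1.699840
x=1.520000, u=1.699840: f=0.184013 → u ← 1.699840 + 0.52·0.184013 = 1.795527
x=2.040000, u=1.795527: f=0.176358 → u ← 1.795527 + 0.52·0.176358 = 1.887233
x=2.560000, u=1.887233: f=0.169021 → u ← 1.887233 + 0.52·0.169021 = 1.975124
x=3.080000, u=1.975124: f=0.161990 → u ← 1.975124 + 0.52·0.161990 = 2.059359
u(3.6) ≈ 2.0594

2.0594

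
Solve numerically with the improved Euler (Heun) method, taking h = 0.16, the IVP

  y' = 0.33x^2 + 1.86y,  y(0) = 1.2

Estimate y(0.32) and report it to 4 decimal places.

Heun: k1 = f(x_n, y_n); k2 = f(x_n + h, y_n + h·k1); y_{n+1} = y_n + (h/2)·(k1 + k2).
x=0.000000, y=1.200000:
  k1 = f(0.000000, 1.200000) = 2.232000
  k2 = f(0.160000, 1.557120) = 2.904691
  y ← 1.200000 + (0.16/2)·(2.232000 + 2.904691) = 1.610935
x=0.160000, y=1.610935:
  k1 = f(0.160000, 1.610935) = 3.004788
  k2 = f(0.320000, 2.091701) = 3.924356
  y ← 1.610935 + (0.16/2)·(3.004788 + 3.924356) = 2.165267
y(0.32) ≈ 2.1653

2.1653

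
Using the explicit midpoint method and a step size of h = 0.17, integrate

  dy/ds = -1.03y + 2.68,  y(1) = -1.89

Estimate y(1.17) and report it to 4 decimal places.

Midpoint: k1 = f(s_n, y_n); k2 = f(s_n + h/2, y_n + (h/2)·k1); y_{n+1} = y_n + h·k2.
s=1.000000, y=-1.890000:
  k1 = f(1.000000, -1.890000) = 4.626700
  k2 = f(1.085000, -1.496730) = 4.221632
  y ← -1.890000 + 0.17·4.221632 = -1.172322
y(1.17) ≈ -1.1723

-1.1723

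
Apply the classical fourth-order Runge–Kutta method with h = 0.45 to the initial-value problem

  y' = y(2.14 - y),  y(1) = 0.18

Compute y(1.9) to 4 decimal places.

RK4: k1 = f(s_n, y_n); k2 = f(s_n + h/2, y_n + (h/2)·k1); k3 = f(s_n + h/2, y_n + (h/2)·k2); k4 = f(s_n + h, y_n + h·k3); y_{n+1} = y_n + (h/6)·(k1 + 2k2 + 2k3 + k4).
s=1.000000, y=0.180000:
  k1 = f(1.000000, 0.180000) = 0.352800
  k2 = f(1.225000, 0.259380) = 0.487795
  k3 = f(1.225000, 0.289754) = 0.536116
  k4 = f(1.450000, 0.421252) = 0.724026
  y ← 0.180000 + (0.45/6)·(k1 + 2k2 + 2k3 + k4) = 0.414349
s=1.450000, y=0.414349:
  k1 = f(1.450000, 0.414349) = 0.715021
  k2 = f(1.675000, 0.575228) = 0.900101
  k3 = f(1.675000, 0.616871) = 0.939574
  k4 = f(1.900000, 0.837157) = 1.090684
  y ← 0.414349 + (0.45/6)·(k1 + 2k2 + 2k3 + k4) = 0.825728
y(1.9) ≈ 0.8257

0.8257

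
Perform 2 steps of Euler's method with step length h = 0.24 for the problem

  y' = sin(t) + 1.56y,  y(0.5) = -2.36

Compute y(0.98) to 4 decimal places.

-4.1380

Euler: y_{n+1} = y_n + h·f(t_n, y_n).
t=0.500000, y=-2.360000: f=-3.202174 → y ← -2.360000 + 0.24·(-3.202174) = -3.128522
t=0.740000, y=-3.128522: f=-4.206206 → y ← -3.128522 + 0.24·(-4.206206) = -4.138011
y(0.98) ≈ -4.1380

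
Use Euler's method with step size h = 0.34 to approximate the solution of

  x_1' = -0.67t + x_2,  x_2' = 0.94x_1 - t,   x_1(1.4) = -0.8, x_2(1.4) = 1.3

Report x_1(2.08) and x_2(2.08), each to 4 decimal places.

-0.8801, -0.2396

Euler on (x_1,x_2): x_1_{n+1} = x_1_n + h·x_1', x_2_{n+1} = x_2_n + h·x_2'.
1.400000: (-0.800000, 1.300000); f=(0.362000, -2.152000) → (-0.676920, 0.568320)
1.740000: (-0.676920, 0.568320); f=(-0.597480, -2.376305) → (-0.880063, -0.239624)
(x_1(2.08), x_2(2.08)) ≈ (-0.8801, -0.2396)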